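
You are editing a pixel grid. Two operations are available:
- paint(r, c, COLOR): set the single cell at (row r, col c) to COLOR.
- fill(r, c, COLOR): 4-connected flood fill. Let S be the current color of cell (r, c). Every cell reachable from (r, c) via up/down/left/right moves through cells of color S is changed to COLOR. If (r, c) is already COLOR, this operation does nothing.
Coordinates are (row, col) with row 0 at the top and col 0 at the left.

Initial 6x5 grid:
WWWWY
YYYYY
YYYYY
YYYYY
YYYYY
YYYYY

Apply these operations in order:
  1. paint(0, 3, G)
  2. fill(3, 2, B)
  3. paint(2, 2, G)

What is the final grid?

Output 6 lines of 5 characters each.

After op 1 paint(0,3,G):
WWWGY
YYYYY
YYYYY
YYYYY
YYYYY
YYYYY
After op 2 fill(3,2,B) [26 cells changed]:
WWWGB
BBBBB
BBBBB
BBBBB
BBBBB
BBBBB
After op 3 paint(2,2,G):
WWWGB
BBBBB
BBGBB
BBBBB
BBBBB
BBBBB

Answer: WWWGB
BBBBB
BBGBB
BBBBB
BBBBB
BBBBB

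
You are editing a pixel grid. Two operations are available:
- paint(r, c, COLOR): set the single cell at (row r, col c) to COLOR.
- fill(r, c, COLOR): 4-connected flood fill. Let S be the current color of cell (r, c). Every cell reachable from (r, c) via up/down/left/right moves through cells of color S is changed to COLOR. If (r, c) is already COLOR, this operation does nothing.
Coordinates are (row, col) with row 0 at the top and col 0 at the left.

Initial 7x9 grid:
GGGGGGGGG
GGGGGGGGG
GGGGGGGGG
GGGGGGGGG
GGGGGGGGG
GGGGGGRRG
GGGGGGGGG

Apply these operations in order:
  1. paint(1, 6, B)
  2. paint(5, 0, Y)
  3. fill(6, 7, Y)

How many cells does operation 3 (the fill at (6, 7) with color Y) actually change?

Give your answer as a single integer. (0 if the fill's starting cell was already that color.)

After op 1 paint(1,6,B):
GGGGGGGGG
GGGGGGBGG
GGGGGGGGG
GGGGGGGGG
GGGGGGGGG
GGGGGGRRG
GGGGGGGGG
After op 2 paint(5,0,Y):
GGGGGGGGG
GGGGGGBGG
GGGGGGGGG
GGGGGGGGG
GGGGGGGGG
YGGGGGRRG
GGGGGGGGG
After op 3 fill(6,7,Y) [59 cells changed]:
YYYYYYYYY
YYYYYYBYY
YYYYYYYYY
YYYYYYYYY
YYYYYYYYY
YYYYYYRRY
YYYYYYYYY

Answer: 59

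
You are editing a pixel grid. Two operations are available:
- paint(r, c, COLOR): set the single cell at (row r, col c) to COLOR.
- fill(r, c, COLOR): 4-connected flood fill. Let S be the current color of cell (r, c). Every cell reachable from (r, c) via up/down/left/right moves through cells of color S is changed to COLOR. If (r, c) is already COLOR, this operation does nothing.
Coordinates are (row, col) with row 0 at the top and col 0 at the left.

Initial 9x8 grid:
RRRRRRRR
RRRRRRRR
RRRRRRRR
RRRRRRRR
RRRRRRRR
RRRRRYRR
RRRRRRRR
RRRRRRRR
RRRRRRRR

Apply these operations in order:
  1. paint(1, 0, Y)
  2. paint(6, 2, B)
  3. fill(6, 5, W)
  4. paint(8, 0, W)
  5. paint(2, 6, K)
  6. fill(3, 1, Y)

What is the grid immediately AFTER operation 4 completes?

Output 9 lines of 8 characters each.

After op 1 paint(1,0,Y):
RRRRRRRR
YRRRRRRR
RRRRRRRR
RRRRRRRR
RRRRRRRR
RRRRRYRR
RRRRRRRR
RRRRRRRR
RRRRRRRR
After op 2 paint(6,2,B):
RRRRRRRR
YRRRRRRR
RRRRRRRR
RRRRRRRR
RRRRRRRR
RRRRRYRR
RRBRRRRR
RRRRRRRR
RRRRRRRR
After op 3 fill(6,5,W) [69 cells changed]:
WWWWWWWW
YWWWWWWW
WWWWWWWW
WWWWWWWW
WWWWWWWW
WWWWWYWW
WWBWWWWW
WWWWWWWW
WWWWWWWW
After op 4 paint(8,0,W):
WWWWWWWW
YWWWWWWW
WWWWWWWW
WWWWWWWW
WWWWWWWW
WWWWWYWW
WWBWWWWW
WWWWWWWW
WWWWWWWW

Answer: WWWWWWWW
YWWWWWWW
WWWWWWWW
WWWWWWWW
WWWWWWWW
WWWWWYWW
WWBWWWWW
WWWWWWWW
WWWWWWWW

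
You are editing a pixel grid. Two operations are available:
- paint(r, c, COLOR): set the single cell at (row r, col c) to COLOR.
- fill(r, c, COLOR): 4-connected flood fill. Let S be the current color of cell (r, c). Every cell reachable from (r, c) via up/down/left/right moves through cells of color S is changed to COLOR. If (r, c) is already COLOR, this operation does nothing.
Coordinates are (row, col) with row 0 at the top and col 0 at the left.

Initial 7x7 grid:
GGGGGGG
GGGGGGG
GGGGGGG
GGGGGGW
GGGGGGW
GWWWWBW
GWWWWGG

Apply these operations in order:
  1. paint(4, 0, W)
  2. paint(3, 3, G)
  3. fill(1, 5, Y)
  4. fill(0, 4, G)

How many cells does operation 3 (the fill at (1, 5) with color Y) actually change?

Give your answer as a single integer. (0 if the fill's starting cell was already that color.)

Answer: 32

Derivation:
After op 1 paint(4,0,W):
GGGGGGG
GGGGGGG
GGGGGGG
GGGGGGW
WGGGGGW
GWWWWBW
GWWWWGG
After op 2 paint(3,3,G):
GGGGGGG
GGGGGGG
GGGGGGG
GGGGGGW
WGGGGGW
GWWWWBW
GWWWWGG
After op 3 fill(1,5,Y) [32 cells changed]:
YYYYYYY
YYYYYYY
YYYYYYY
YYYYYYW
WYYYYYW
GWWWWBW
GWWWWGG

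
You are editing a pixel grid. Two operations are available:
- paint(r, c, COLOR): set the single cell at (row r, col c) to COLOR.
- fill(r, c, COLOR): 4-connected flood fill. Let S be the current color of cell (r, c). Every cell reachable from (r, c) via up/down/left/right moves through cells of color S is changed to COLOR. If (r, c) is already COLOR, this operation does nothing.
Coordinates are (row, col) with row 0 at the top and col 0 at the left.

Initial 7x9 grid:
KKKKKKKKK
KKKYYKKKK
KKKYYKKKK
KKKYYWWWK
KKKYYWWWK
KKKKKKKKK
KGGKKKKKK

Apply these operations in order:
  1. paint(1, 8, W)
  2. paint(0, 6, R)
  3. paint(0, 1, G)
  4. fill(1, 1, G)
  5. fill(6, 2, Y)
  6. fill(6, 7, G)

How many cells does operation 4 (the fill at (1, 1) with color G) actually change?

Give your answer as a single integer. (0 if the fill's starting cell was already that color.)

After op 1 paint(1,8,W):
KKKKKKKKK
KKKYYKKKW
KKKYYKKKK
KKKYYWWWK
KKKYYWWWK
KKKKKKKKK
KGGKKKKKK
After op 2 paint(0,6,R):
KKKKKKRKK
KKKYYKKKW
KKKYYKKKK
KKKYYWWWK
KKKYYWWWK
KKKKKKKKK
KGGKKKKKK
After op 3 paint(0,1,G):
KGKKKKRKK
KKKYYKKKW
KKKYYKKKK
KKKYYWWWK
KKKYYWWWK
KKKKKKKKK
KGGKKKKKK
After op 4 fill(1,1,G) [44 cells changed]:
GGGGGGRGG
GGGYYGGGW
GGGYYGGGG
GGGYYWWWG
GGGYYWWWG
GGGGGGGGG
GGGGGGGGG

Answer: 44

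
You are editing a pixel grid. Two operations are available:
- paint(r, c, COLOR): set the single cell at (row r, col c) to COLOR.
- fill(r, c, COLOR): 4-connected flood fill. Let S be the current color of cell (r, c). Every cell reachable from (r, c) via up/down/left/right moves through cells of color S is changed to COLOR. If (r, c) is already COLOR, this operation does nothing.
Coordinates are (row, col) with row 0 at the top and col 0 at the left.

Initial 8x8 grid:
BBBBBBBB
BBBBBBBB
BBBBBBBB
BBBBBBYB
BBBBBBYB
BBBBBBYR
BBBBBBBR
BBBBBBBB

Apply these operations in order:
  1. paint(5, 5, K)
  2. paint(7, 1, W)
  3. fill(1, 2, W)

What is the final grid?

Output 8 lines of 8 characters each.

After op 1 paint(5,5,K):
BBBBBBBB
BBBBBBBB
BBBBBBBB
BBBBBBYB
BBBBBBYB
BBBBBKYR
BBBBBBBR
BBBBBBBB
After op 2 paint(7,1,W):
BBBBBBBB
BBBBBBBB
BBBBBBBB
BBBBBBYB
BBBBBBYB
BBBBBKYR
BBBBBBBR
BWBBBBBB
After op 3 fill(1,2,W) [57 cells changed]:
WWWWWWWW
WWWWWWWW
WWWWWWWW
WWWWWWYW
WWWWWWYW
WWWWWKYR
WWWWWWWR
WWWWWWWW

Answer: WWWWWWWW
WWWWWWWW
WWWWWWWW
WWWWWWYW
WWWWWWYW
WWWWWKYR
WWWWWWWR
WWWWWWWW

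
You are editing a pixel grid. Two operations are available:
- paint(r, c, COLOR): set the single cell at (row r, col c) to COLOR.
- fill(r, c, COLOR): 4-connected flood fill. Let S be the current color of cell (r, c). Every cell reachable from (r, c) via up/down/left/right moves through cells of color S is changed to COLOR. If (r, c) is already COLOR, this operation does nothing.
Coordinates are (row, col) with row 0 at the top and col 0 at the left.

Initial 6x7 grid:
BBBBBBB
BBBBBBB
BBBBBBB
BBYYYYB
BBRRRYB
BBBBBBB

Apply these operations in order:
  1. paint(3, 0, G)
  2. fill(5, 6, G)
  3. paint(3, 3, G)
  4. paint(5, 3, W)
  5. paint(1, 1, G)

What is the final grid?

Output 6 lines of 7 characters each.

After op 1 paint(3,0,G):
BBBBBBB
BBBBBBB
BBBBBBB
GBYYYYB
BBRRRYB
BBBBBBB
After op 2 fill(5,6,G) [33 cells changed]:
GGGGGGG
GGGGGGG
GGGGGGG
GGYYYYG
GGRRRYG
GGGGGGG
After op 3 paint(3,3,G):
GGGGGGG
GGGGGGG
GGGGGGG
GGYGYYG
GGRRRYG
GGGGGGG
After op 4 paint(5,3,W):
GGGGGGG
GGGGGGG
GGGGGGG
GGYGYYG
GGRRRYG
GGGWGGG
After op 5 paint(1,1,G):
GGGGGGG
GGGGGGG
GGGGGGG
GGYGYYG
GGRRRYG
GGGWGGG

Answer: GGGGGGG
GGGGGGG
GGGGGGG
GGYGYYG
GGRRRYG
GGGWGGG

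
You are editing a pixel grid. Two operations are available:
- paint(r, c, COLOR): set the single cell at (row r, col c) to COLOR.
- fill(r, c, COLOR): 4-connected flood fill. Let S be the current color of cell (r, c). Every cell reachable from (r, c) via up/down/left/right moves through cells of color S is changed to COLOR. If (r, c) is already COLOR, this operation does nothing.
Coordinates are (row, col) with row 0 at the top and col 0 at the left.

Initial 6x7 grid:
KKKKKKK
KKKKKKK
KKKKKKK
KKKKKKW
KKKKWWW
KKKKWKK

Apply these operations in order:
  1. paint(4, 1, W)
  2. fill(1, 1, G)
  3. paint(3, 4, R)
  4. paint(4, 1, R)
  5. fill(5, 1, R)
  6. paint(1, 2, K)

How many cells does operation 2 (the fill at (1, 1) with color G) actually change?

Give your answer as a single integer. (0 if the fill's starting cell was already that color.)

After op 1 paint(4,1,W):
KKKKKKK
KKKKKKK
KKKKKKK
KKKKKKW
KWKKWWW
KKKKWKK
After op 2 fill(1,1,G) [34 cells changed]:
GGGGGGG
GGGGGGG
GGGGGGG
GGGGGGW
GWGGWWW
GGGGWKK

Answer: 34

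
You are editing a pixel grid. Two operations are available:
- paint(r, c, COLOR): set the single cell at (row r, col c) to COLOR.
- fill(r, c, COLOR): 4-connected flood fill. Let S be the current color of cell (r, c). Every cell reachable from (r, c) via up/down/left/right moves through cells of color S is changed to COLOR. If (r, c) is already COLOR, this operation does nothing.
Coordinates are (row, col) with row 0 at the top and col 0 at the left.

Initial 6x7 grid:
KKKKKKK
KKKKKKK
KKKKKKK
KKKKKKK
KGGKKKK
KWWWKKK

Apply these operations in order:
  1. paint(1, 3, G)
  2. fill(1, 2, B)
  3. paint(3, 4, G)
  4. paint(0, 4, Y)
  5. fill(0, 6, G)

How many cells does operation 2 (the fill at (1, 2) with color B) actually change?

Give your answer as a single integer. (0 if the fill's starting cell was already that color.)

After op 1 paint(1,3,G):
KKKKKKK
KKKGKKK
KKKKKKK
KKKKKKK
KGGKKKK
KWWWKKK
After op 2 fill(1,2,B) [36 cells changed]:
BBBBBBB
BBBGBBB
BBBBBBB
BBBBBBB
BGGBBBB
BWWWBBB

Answer: 36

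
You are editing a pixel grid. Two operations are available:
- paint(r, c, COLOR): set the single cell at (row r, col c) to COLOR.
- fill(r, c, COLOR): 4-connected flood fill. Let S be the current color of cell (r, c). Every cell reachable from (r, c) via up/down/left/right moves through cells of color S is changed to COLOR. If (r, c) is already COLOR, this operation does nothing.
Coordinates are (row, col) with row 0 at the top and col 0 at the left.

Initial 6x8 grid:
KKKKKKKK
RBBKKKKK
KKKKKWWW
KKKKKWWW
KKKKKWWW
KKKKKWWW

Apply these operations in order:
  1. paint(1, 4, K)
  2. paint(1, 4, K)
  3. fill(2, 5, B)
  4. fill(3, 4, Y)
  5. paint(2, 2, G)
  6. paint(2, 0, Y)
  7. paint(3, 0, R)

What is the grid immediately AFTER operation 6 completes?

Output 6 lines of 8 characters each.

After op 1 paint(1,4,K):
KKKKKKKK
RBBKKKKK
KKKKKWWW
KKKKKWWW
KKKKKWWW
KKKKKWWW
After op 2 paint(1,4,K):
KKKKKKKK
RBBKKKKK
KKKKKWWW
KKKKKWWW
KKKKKWWW
KKKKKWWW
After op 3 fill(2,5,B) [12 cells changed]:
KKKKKKKK
RBBKKKKK
KKKKKBBB
KKKKKBBB
KKKKKBBB
KKKKKBBB
After op 4 fill(3,4,Y) [33 cells changed]:
YYYYYYYY
RBBYYYYY
YYYYYBBB
YYYYYBBB
YYYYYBBB
YYYYYBBB
After op 5 paint(2,2,G):
YYYYYYYY
RBBYYYYY
YYGYYBBB
YYYYYBBB
YYYYYBBB
YYYYYBBB
After op 6 paint(2,0,Y):
YYYYYYYY
RBBYYYYY
YYGYYBBB
YYYYYBBB
YYYYYBBB
YYYYYBBB

Answer: YYYYYYYY
RBBYYYYY
YYGYYBBB
YYYYYBBB
YYYYYBBB
YYYYYBBB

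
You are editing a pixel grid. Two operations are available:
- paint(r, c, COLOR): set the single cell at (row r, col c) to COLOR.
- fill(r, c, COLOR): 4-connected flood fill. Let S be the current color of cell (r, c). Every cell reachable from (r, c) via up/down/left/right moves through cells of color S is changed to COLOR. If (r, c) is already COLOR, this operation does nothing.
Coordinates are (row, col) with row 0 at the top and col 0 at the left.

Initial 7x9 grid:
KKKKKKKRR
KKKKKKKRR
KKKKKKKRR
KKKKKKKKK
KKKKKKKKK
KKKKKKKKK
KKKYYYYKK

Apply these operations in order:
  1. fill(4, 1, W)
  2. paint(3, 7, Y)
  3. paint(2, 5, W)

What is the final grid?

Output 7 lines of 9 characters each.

Answer: WWWWWWWRR
WWWWWWWRR
WWWWWWWRR
WWWWWWWYW
WWWWWWWWW
WWWWWWWWW
WWWYYYYWW

Derivation:
After op 1 fill(4,1,W) [53 cells changed]:
WWWWWWWRR
WWWWWWWRR
WWWWWWWRR
WWWWWWWWW
WWWWWWWWW
WWWWWWWWW
WWWYYYYWW
After op 2 paint(3,7,Y):
WWWWWWWRR
WWWWWWWRR
WWWWWWWRR
WWWWWWWYW
WWWWWWWWW
WWWWWWWWW
WWWYYYYWW
After op 3 paint(2,5,W):
WWWWWWWRR
WWWWWWWRR
WWWWWWWRR
WWWWWWWYW
WWWWWWWWW
WWWWWWWWW
WWWYYYYWW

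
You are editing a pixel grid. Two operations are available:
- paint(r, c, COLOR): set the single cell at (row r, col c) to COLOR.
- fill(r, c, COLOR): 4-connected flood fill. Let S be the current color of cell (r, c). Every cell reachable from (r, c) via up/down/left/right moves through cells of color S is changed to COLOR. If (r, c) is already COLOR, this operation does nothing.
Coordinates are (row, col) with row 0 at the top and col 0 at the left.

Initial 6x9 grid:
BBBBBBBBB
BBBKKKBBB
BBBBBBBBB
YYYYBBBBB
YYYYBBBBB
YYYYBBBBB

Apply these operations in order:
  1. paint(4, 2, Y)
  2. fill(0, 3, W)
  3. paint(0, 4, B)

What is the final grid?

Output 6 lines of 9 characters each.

Answer: WWWWBWWWW
WWWKKKWWW
WWWWWWWWW
YYYYWWWWW
YYYYWWWWW
YYYYWWWWW

Derivation:
After op 1 paint(4,2,Y):
BBBBBBBBB
BBBKKKBBB
BBBBBBBBB
YYYYBBBBB
YYYYBBBBB
YYYYBBBBB
After op 2 fill(0,3,W) [39 cells changed]:
WWWWWWWWW
WWWKKKWWW
WWWWWWWWW
YYYYWWWWW
YYYYWWWWW
YYYYWWWWW
After op 3 paint(0,4,B):
WWWWBWWWW
WWWKKKWWW
WWWWWWWWW
YYYYWWWWW
YYYYWWWWW
YYYYWWWWW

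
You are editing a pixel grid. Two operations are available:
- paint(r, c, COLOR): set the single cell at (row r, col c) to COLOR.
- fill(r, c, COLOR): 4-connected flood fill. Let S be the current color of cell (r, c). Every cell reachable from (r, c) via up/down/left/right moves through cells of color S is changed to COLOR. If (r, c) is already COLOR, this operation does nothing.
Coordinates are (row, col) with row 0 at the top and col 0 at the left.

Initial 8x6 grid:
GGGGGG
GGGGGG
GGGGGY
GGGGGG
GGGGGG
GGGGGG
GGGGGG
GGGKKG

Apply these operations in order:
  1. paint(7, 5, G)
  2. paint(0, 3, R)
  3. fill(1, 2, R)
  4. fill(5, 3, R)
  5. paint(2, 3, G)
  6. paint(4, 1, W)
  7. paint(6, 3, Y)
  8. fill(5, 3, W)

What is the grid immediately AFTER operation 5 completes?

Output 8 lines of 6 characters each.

After op 1 paint(7,5,G):
GGGGGG
GGGGGG
GGGGGY
GGGGGG
GGGGGG
GGGGGG
GGGGGG
GGGKKG
After op 2 paint(0,3,R):
GGGRGG
GGGGGG
GGGGGY
GGGGGG
GGGGGG
GGGGGG
GGGGGG
GGGKKG
After op 3 fill(1,2,R) [44 cells changed]:
RRRRRR
RRRRRR
RRRRRY
RRRRRR
RRRRRR
RRRRRR
RRRRRR
RRRKKR
After op 4 fill(5,3,R) [0 cells changed]:
RRRRRR
RRRRRR
RRRRRY
RRRRRR
RRRRRR
RRRRRR
RRRRRR
RRRKKR
After op 5 paint(2,3,G):
RRRRRR
RRRRRR
RRRGRY
RRRRRR
RRRRRR
RRRRRR
RRRRRR
RRRKKR

Answer: RRRRRR
RRRRRR
RRRGRY
RRRRRR
RRRRRR
RRRRRR
RRRRRR
RRRKKR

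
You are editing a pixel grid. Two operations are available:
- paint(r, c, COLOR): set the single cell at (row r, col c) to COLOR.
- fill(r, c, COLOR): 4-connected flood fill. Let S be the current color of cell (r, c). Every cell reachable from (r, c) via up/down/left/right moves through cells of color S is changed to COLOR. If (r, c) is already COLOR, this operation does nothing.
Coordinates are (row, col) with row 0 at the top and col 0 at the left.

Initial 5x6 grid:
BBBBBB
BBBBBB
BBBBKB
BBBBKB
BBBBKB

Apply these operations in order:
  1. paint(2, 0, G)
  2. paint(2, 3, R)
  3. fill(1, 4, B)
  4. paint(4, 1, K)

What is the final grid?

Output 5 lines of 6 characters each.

After op 1 paint(2,0,G):
BBBBBB
BBBBBB
GBBBKB
BBBBKB
BBBBKB
After op 2 paint(2,3,R):
BBBBBB
BBBBBB
GBBRKB
BBBBKB
BBBBKB
After op 3 fill(1,4,B) [0 cells changed]:
BBBBBB
BBBBBB
GBBRKB
BBBBKB
BBBBKB
After op 4 paint(4,1,K):
BBBBBB
BBBBBB
GBBRKB
BBBBKB
BKBBKB

Answer: BBBBBB
BBBBBB
GBBRKB
BBBBKB
BKBBKB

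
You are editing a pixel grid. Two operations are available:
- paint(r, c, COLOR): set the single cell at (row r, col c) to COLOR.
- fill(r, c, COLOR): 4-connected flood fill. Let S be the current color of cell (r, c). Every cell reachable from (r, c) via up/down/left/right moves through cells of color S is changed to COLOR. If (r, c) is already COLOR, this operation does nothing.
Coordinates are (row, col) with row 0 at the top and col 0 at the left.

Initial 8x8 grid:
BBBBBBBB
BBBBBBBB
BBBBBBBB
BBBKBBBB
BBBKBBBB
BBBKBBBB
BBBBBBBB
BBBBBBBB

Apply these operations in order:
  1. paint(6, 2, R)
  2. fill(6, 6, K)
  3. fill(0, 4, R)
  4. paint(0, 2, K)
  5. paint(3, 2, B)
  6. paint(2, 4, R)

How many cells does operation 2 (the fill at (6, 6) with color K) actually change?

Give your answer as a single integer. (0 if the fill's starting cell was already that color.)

Answer: 60

Derivation:
After op 1 paint(6,2,R):
BBBBBBBB
BBBBBBBB
BBBBBBBB
BBBKBBBB
BBBKBBBB
BBBKBBBB
BBRBBBBB
BBBBBBBB
After op 2 fill(6,6,K) [60 cells changed]:
KKKKKKKK
KKKKKKKK
KKKKKKKK
KKKKKKKK
KKKKKKKK
KKKKKKKK
KKRKKKKK
KKKKKKKK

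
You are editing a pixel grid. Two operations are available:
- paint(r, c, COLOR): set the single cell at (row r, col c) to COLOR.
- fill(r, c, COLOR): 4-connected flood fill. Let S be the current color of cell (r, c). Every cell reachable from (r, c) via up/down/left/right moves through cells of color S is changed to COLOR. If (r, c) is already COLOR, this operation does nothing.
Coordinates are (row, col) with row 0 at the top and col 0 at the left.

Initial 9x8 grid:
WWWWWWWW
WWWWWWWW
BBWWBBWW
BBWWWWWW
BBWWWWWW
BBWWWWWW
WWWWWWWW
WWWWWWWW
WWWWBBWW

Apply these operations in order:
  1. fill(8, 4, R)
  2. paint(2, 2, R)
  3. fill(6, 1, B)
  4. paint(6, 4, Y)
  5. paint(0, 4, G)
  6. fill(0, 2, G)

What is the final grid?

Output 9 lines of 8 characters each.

Answer: GGGGGGGG
GGGGGGGG
GGRGGGGG
GGGGGGGG
GGGGGGGG
GGGGGGGG
GGGGYGGG
GGGGGGGG
GGGGRRGG

Derivation:
After op 1 fill(8,4,R) [2 cells changed]:
WWWWWWWW
WWWWWWWW
BBWWBBWW
BBWWWWWW
BBWWWWWW
BBWWWWWW
WWWWWWWW
WWWWWWWW
WWWWRRWW
After op 2 paint(2,2,R):
WWWWWWWW
WWWWWWWW
BBRWBBWW
BBWWWWWW
BBWWWWWW
BBWWWWWW
WWWWWWWW
WWWWWWWW
WWWWRRWW
After op 3 fill(6,1,B) [59 cells changed]:
BBBBBBBB
BBBBBBBB
BBRBBBBB
BBBBBBBB
BBBBBBBB
BBBBBBBB
BBBBBBBB
BBBBBBBB
BBBBRRBB
After op 4 paint(6,4,Y):
BBBBBBBB
BBBBBBBB
BBRBBBBB
BBBBBBBB
BBBBBBBB
BBBBBBBB
BBBBYBBB
BBBBBBBB
BBBBRRBB
After op 5 paint(0,4,G):
BBBBGBBB
BBBBBBBB
BBRBBBBB
BBBBBBBB
BBBBBBBB
BBBBBBBB
BBBBYBBB
BBBBBBBB
BBBBRRBB
After op 6 fill(0,2,G) [67 cells changed]:
GGGGGGGG
GGGGGGGG
GGRGGGGG
GGGGGGGG
GGGGGGGG
GGGGGGGG
GGGGYGGG
GGGGGGGG
GGGGRRGG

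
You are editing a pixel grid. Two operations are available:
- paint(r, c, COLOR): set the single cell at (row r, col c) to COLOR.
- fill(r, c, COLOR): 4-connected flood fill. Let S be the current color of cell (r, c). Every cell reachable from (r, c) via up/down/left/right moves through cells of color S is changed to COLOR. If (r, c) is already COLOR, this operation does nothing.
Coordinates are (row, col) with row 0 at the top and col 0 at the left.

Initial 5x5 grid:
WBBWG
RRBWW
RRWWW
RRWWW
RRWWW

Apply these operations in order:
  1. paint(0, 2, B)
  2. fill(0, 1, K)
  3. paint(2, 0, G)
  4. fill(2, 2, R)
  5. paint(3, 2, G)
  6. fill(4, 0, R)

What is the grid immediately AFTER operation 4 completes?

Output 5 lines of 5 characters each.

After op 1 paint(0,2,B):
WBBWG
RRBWW
RRWWW
RRWWW
RRWWW
After op 2 fill(0,1,K) [3 cells changed]:
WKKWG
RRKWW
RRWWW
RRWWW
RRWWW
After op 3 paint(2,0,G):
WKKWG
RRKWW
GRWWW
RRWWW
RRWWW
After op 4 fill(2,2,R) [12 cells changed]:
WKKRG
RRKRR
GRRRR
RRRRR
RRRRR

Answer: WKKRG
RRKRR
GRRRR
RRRRR
RRRRR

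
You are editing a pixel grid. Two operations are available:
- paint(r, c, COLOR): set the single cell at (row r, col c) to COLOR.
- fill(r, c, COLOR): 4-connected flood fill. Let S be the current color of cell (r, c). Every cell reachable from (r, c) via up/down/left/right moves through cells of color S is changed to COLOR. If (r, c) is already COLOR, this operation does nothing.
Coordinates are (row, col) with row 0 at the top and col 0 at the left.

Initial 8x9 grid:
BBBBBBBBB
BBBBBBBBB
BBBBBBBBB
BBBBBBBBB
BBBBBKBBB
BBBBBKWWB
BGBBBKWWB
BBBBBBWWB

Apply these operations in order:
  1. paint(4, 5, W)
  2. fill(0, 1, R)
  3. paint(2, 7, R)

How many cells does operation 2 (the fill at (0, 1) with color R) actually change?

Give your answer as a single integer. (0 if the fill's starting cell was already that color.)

Answer: 62

Derivation:
After op 1 paint(4,5,W):
BBBBBBBBB
BBBBBBBBB
BBBBBBBBB
BBBBBBBBB
BBBBBWBBB
BBBBBKWWB
BGBBBKWWB
BBBBBBWWB
After op 2 fill(0,1,R) [62 cells changed]:
RRRRRRRRR
RRRRRRRRR
RRRRRRRRR
RRRRRRRRR
RRRRRWRRR
RRRRRKWWR
RGRRRKWWR
RRRRRRWWR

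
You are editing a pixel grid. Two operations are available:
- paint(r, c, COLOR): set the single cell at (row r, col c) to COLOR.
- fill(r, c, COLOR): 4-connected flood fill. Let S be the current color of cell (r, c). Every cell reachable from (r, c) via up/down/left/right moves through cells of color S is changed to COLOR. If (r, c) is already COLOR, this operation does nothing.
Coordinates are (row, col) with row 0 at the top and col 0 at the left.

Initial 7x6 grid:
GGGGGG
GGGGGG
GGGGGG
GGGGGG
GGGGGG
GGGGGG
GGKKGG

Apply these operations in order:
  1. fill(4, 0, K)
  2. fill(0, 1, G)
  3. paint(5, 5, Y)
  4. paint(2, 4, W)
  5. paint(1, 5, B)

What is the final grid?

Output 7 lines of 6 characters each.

Answer: GGGGGG
GGGGGB
GGGGWG
GGGGGG
GGGGGG
GGGGGY
GGGGGG

Derivation:
After op 1 fill(4,0,K) [40 cells changed]:
KKKKKK
KKKKKK
KKKKKK
KKKKKK
KKKKKK
KKKKKK
KKKKKK
After op 2 fill(0,1,G) [42 cells changed]:
GGGGGG
GGGGGG
GGGGGG
GGGGGG
GGGGGG
GGGGGG
GGGGGG
After op 3 paint(5,5,Y):
GGGGGG
GGGGGG
GGGGGG
GGGGGG
GGGGGG
GGGGGY
GGGGGG
After op 4 paint(2,4,W):
GGGGGG
GGGGGG
GGGGWG
GGGGGG
GGGGGG
GGGGGY
GGGGGG
After op 5 paint(1,5,B):
GGGGGG
GGGGGB
GGGGWG
GGGGGG
GGGGGG
GGGGGY
GGGGGG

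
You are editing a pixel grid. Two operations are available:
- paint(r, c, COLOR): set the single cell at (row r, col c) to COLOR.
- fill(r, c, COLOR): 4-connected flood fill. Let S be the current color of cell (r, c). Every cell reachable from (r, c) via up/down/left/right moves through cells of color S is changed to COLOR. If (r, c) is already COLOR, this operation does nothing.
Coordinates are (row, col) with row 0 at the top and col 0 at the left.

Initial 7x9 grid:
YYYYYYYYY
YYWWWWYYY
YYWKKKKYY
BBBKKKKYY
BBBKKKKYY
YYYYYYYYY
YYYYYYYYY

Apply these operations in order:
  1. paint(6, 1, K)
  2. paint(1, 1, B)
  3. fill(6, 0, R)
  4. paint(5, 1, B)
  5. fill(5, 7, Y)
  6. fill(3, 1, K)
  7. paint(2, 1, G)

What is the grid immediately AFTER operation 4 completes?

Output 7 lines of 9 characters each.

Answer: RRRRRRRRR
RBWWWWRRR
RRWKKKKRR
BBBKKKKRR
BBBKKKKRR
RBRRRRRRR
RKRRRRRRR

Derivation:
After op 1 paint(6,1,K):
YYYYYYYYY
YYWWWWYYY
YYWKKKKYY
BBBKKKKYY
BBBKKKKYY
YYYYYYYYY
YKYYYYYYY
After op 2 paint(1,1,B):
YYYYYYYYY
YBWWWWYYY
YYWKKKKYY
BBBKKKKYY
BBBKKKKYY
YYYYYYYYY
YKYYYYYYY
After op 3 fill(6,0,R) [38 cells changed]:
RRRRRRRRR
RBWWWWRRR
RRWKKKKRR
BBBKKKKRR
BBBKKKKRR
RRRRRRRRR
RKRRRRRRR
After op 4 paint(5,1,B):
RRRRRRRRR
RBWWWWRRR
RRWKKKKRR
BBBKKKKRR
BBBKKKKRR
RBRRRRRRR
RKRRRRRRR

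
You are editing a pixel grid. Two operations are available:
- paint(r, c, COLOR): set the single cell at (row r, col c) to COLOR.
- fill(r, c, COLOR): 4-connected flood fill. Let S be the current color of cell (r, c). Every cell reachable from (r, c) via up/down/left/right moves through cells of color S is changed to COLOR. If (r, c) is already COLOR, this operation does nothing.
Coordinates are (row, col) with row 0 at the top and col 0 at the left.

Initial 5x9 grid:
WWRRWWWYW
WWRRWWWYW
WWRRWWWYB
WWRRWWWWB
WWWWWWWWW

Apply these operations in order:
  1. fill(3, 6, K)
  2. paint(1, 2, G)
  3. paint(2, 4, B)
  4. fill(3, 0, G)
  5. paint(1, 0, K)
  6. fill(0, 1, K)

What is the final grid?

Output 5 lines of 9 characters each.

After op 1 fill(3,6,K) [30 cells changed]:
KKRRKKKYW
KKRRKKKYW
KKRRKKKYB
KKRRKKKKB
KKKKKKKKK
After op 2 paint(1,2,G):
KKRRKKKYW
KKGRKKKYW
KKRRKKKYB
KKRRKKKKB
KKKKKKKKK
After op 3 paint(2,4,B):
KKRRKKKYW
KKGRKKKYW
KKRRBKKYB
KKRRKKKKB
KKKKKKKKK
After op 4 fill(3,0,G) [29 cells changed]:
GGRRGGGYW
GGGRGGGYW
GGRRBGGYB
GGRRGGGGB
GGGGGGGGG
After op 5 paint(1,0,K):
GGRRGGGYW
KGGRGGGYW
GGRRBGGYB
GGRRGGGGB
GGGGGGGGG
After op 6 fill(0,1,K) [29 cells changed]:
KKRRKKKYW
KKKRKKKYW
KKRRBKKYB
KKRRKKKKB
KKKKKKKKK

Answer: KKRRKKKYW
KKKRKKKYW
KKRRBKKYB
KKRRKKKKB
KKKKKKKKK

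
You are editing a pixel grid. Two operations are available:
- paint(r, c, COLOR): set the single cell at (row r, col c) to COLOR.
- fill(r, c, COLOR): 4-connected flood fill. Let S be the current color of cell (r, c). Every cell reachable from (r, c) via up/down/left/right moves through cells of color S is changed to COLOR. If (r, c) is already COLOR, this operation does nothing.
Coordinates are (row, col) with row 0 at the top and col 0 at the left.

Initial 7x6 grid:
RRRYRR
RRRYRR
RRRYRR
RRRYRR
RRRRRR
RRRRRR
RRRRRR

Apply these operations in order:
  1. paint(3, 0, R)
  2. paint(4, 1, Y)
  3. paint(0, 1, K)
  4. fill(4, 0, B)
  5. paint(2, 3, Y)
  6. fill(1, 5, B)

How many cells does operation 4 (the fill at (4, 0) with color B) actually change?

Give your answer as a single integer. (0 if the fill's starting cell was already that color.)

After op 1 paint(3,0,R):
RRRYRR
RRRYRR
RRRYRR
RRRYRR
RRRRRR
RRRRRR
RRRRRR
After op 2 paint(4,1,Y):
RRRYRR
RRRYRR
RRRYRR
RRRYRR
RYRRRR
RRRRRR
RRRRRR
After op 3 paint(0,1,K):
RKRYRR
RRRYRR
RRRYRR
RRRYRR
RYRRRR
RRRRRR
RRRRRR
After op 4 fill(4,0,B) [36 cells changed]:
BKBYBB
BBBYBB
BBBYBB
BBBYBB
BYBBBB
BBBBBB
BBBBBB

Answer: 36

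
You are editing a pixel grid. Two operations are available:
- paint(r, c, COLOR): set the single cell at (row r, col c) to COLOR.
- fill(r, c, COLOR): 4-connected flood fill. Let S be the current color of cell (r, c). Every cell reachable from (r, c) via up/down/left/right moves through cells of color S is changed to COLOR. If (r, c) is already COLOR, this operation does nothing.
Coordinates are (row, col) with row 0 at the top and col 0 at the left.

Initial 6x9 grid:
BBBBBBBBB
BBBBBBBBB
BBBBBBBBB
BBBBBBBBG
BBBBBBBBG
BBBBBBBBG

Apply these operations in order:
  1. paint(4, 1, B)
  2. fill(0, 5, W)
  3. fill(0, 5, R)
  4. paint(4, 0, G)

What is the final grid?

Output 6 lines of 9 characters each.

After op 1 paint(4,1,B):
BBBBBBBBB
BBBBBBBBB
BBBBBBBBB
BBBBBBBBG
BBBBBBBBG
BBBBBBBBG
After op 2 fill(0,5,W) [51 cells changed]:
WWWWWWWWW
WWWWWWWWW
WWWWWWWWW
WWWWWWWWG
WWWWWWWWG
WWWWWWWWG
After op 3 fill(0,5,R) [51 cells changed]:
RRRRRRRRR
RRRRRRRRR
RRRRRRRRR
RRRRRRRRG
RRRRRRRRG
RRRRRRRRG
After op 4 paint(4,0,G):
RRRRRRRRR
RRRRRRRRR
RRRRRRRRR
RRRRRRRRG
GRRRRRRRG
RRRRRRRRG

Answer: RRRRRRRRR
RRRRRRRRR
RRRRRRRRR
RRRRRRRRG
GRRRRRRRG
RRRRRRRRG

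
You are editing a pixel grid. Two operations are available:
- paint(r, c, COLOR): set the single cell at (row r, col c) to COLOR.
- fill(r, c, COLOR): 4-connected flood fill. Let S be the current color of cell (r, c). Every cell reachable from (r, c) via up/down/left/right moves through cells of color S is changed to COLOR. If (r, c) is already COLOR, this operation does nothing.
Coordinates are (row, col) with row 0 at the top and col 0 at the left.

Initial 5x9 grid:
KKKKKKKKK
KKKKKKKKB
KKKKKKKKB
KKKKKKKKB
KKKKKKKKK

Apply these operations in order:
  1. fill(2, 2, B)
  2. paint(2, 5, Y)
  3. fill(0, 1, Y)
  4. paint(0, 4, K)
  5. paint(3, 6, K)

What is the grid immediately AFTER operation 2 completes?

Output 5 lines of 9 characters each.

Answer: BBBBBBBBB
BBBBBBBBB
BBBBBYBBB
BBBBBBBBB
BBBBBBBBB

Derivation:
After op 1 fill(2,2,B) [42 cells changed]:
BBBBBBBBB
BBBBBBBBB
BBBBBBBBB
BBBBBBBBB
BBBBBBBBB
After op 2 paint(2,5,Y):
BBBBBBBBB
BBBBBBBBB
BBBBBYBBB
BBBBBBBBB
BBBBBBBBB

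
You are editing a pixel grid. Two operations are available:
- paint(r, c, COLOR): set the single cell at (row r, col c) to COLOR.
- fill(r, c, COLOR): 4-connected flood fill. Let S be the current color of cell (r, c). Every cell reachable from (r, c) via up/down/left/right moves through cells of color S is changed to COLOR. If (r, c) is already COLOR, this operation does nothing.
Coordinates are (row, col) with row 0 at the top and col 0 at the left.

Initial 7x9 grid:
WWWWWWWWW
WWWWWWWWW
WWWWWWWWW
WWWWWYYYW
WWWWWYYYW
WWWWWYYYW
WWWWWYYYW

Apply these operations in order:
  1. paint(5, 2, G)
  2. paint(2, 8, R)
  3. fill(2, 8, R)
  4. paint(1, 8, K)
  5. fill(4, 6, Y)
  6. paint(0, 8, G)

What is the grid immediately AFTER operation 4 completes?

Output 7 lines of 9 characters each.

After op 1 paint(5,2,G):
WWWWWWWWW
WWWWWWWWW
WWWWWWWWW
WWWWWYYYW
WWWWWYYYW
WWGWWYYYW
WWWWWYYYW
After op 2 paint(2,8,R):
WWWWWWWWW
WWWWWWWWW
WWWWWWWWR
WWWWWYYYW
WWWWWYYYW
WWGWWYYYW
WWWWWYYYW
After op 3 fill(2,8,R) [0 cells changed]:
WWWWWWWWW
WWWWWWWWW
WWWWWWWWR
WWWWWYYYW
WWWWWYYYW
WWGWWYYYW
WWWWWYYYW
After op 4 paint(1,8,K):
WWWWWWWWW
WWWWWWWWK
WWWWWWWWR
WWWWWYYYW
WWWWWYYYW
WWGWWYYYW
WWWWWYYYW

Answer: WWWWWWWWW
WWWWWWWWK
WWWWWWWWR
WWWWWYYYW
WWWWWYYYW
WWGWWYYYW
WWWWWYYYW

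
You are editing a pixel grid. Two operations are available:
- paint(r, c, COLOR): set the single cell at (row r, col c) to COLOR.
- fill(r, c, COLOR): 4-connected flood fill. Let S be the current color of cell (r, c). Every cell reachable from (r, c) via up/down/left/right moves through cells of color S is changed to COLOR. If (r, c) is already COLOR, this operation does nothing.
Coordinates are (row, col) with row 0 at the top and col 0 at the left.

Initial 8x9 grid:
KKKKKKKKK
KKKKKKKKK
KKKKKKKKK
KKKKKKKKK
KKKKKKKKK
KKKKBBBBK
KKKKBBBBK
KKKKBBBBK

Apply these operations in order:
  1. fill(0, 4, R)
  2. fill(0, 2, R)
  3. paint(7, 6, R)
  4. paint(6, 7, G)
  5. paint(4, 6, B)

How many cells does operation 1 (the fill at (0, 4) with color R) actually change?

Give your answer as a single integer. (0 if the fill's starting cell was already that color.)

After op 1 fill(0,4,R) [60 cells changed]:
RRRRRRRRR
RRRRRRRRR
RRRRRRRRR
RRRRRRRRR
RRRRRRRRR
RRRRBBBBR
RRRRBBBBR
RRRRBBBBR

Answer: 60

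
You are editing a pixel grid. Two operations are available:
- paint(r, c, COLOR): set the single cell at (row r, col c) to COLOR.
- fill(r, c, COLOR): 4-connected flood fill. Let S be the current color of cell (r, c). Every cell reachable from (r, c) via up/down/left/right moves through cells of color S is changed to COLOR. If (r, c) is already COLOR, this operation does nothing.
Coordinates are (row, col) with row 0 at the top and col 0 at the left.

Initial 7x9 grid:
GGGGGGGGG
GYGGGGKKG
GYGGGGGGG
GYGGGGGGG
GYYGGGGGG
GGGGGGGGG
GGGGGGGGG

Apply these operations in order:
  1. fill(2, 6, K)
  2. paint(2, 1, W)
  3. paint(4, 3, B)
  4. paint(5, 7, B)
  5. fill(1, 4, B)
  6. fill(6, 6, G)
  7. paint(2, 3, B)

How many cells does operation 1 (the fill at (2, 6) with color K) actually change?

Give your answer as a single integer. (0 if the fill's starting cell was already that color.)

After op 1 fill(2,6,K) [56 cells changed]:
KKKKKKKKK
KYKKKKKKK
KYKKKKKKK
KYKKKKKKK
KYYKKKKKK
KKKKKKKKK
KKKKKKKKK

Answer: 56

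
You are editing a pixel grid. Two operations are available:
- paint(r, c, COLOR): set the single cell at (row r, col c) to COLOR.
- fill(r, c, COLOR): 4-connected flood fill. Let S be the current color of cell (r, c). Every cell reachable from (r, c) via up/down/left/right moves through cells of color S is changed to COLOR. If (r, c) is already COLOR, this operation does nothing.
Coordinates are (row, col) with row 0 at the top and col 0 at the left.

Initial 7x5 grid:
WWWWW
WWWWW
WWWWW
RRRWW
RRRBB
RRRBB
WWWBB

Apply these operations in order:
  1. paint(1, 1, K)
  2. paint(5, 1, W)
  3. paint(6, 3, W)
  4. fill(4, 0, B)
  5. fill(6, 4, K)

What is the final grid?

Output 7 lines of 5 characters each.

Answer: WWWWW
WKWWW
WWWWW
KKKWW
KKKKK
KWKKK
WWWWK

Derivation:
After op 1 paint(1,1,K):
WWWWW
WKWWW
WWWWW
RRRWW
RRRBB
RRRBB
WWWBB
After op 2 paint(5,1,W):
WWWWW
WKWWW
WWWWW
RRRWW
RRRBB
RWRBB
WWWBB
After op 3 paint(6,3,W):
WWWWW
WKWWW
WWWWW
RRRWW
RRRBB
RWRBB
WWWWB
After op 4 fill(4,0,B) [8 cells changed]:
WWWWW
WKWWW
WWWWW
BBBWW
BBBBB
BWBBB
WWWWB
After op 5 fill(6,4,K) [13 cells changed]:
WWWWW
WKWWW
WWWWW
KKKWW
KKKKK
KWKKK
WWWWK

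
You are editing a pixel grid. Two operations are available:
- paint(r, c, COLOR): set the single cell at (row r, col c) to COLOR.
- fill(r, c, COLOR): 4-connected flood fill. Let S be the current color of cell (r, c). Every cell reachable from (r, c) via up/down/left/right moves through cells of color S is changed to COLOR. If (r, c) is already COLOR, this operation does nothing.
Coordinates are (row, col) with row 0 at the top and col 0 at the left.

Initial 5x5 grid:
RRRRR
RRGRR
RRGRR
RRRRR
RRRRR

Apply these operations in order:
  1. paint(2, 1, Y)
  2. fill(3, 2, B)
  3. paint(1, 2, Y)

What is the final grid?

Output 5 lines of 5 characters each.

Answer: BBBBB
BBYBB
BYGBB
BBBBB
BBBBB

Derivation:
After op 1 paint(2,1,Y):
RRRRR
RRGRR
RYGRR
RRRRR
RRRRR
After op 2 fill(3,2,B) [22 cells changed]:
BBBBB
BBGBB
BYGBB
BBBBB
BBBBB
After op 3 paint(1,2,Y):
BBBBB
BBYBB
BYGBB
BBBBB
BBBBB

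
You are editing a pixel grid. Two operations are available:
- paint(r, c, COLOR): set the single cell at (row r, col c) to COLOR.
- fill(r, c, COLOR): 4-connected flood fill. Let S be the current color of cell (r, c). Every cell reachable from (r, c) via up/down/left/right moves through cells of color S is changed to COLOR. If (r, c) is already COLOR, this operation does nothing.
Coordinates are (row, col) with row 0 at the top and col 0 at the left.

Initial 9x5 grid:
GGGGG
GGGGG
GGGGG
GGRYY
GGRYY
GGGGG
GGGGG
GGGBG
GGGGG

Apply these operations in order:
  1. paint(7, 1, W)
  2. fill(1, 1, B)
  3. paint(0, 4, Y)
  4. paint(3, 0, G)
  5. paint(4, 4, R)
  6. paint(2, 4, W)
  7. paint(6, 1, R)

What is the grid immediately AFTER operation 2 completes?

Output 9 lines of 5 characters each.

After op 1 paint(7,1,W):
GGGGG
GGGGG
GGGGG
GGRYY
GGRYY
GGGGG
GGGGG
GWGBG
GGGGG
After op 2 fill(1,1,B) [37 cells changed]:
BBBBB
BBBBB
BBBBB
BBRYY
BBRYY
BBBBB
BBBBB
BWBBB
BBBBB

Answer: BBBBB
BBBBB
BBBBB
BBRYY
BBRYY
BBBBB
BBBBB
BWBBB
BBBBB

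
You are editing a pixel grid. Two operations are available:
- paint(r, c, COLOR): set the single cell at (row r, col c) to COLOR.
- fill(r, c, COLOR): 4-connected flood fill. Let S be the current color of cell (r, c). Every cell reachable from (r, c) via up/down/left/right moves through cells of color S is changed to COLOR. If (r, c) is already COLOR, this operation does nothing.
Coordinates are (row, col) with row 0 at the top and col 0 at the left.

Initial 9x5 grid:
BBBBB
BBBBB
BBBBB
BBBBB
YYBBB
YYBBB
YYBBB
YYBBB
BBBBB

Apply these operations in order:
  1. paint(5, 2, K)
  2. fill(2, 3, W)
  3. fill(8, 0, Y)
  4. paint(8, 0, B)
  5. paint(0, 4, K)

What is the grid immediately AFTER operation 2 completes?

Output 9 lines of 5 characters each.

Answer: WWWWW
WWWWW
WWWWW
WWWWW
YYWWW
YYKWW
YYWWW
YYWWW
WWWWW

Derivation:
After op 1 paint(5,2,K):
BBBBB
BBBBB
BBBBB
BBBBB
YYBBB
YYKBB
YYBBB
YYBBB
BBBBB
After op 2 fill(2,3,W) [36 cells changed]:
WWWWW
WWWWW
WWWWW
WWWWW
YYWWW
YYKWW
YYWWW
YYWWW
WWWWW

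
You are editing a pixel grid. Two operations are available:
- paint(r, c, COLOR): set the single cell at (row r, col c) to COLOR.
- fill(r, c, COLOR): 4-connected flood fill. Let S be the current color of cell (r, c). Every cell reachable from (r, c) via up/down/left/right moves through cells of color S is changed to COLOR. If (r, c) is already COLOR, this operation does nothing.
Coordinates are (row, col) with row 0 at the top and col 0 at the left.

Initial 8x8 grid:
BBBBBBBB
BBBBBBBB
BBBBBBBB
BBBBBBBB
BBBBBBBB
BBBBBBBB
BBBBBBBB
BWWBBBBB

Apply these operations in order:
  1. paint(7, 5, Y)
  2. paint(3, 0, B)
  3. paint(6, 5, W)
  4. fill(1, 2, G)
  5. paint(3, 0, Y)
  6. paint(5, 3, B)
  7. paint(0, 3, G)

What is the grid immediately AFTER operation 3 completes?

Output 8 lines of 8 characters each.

Answer: BBBBBBBB
BBBBBBBB
BBBBBBBB
BBBBBBBB
BBBBBBBB
BBBBBBBB
BBBBBWBB
BWWBBYBB

Derivation:
After op 1 paint(7,5,Y):
BBBBBBBB
BBBBBBBB
BBBBBBBB
BBBBBBBB
BBBBBBBB
BBBBBBBB
BBBBBBBB
BWWBBYBB
After op 2 paint(3,0,B):
BBBBBBBB
BBBBBBBB
BBBBBBBB
BBBBBBBB
BBBBBBBB
BBBBBBBB
BBBBBBBB
BWWBBYBB
After op 3 paint(6,5,W):
BBBBBBBB
BBBBBBBB
BBBBBBBB
BBBBBBBB
BBBBBBBB
BBBBBBBB
BBBBBWBB
BWWBBYBB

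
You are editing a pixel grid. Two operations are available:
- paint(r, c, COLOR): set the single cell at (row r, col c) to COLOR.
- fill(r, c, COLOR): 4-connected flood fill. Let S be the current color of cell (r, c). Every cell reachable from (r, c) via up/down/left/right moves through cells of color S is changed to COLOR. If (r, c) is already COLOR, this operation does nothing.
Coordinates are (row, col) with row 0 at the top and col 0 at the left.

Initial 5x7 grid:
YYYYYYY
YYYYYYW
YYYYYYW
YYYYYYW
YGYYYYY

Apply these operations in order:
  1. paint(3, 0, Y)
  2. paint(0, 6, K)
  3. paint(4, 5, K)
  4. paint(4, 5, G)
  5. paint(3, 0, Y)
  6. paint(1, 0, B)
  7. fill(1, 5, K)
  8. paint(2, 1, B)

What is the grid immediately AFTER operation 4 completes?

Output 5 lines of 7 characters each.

After op 1 paint(3,0,Y):
YYYYYYY
YYYYYYW
YYYYYYW
YYYYYYW
YGYYYYY
After op 2 paint(0,6,K):
YYYYYYK
YYYYYYW
YYYYYYW
YYYYYYW
YGYYYYY
After op 3 paint(4,5,K):
YYYYYYK
YYYYYYW
YYYYYYW
YYYYYYW
YGYYYKY
After op 4 paint(4,5,G):
YYYYYYK
YYYYYYW
YYYYYYW
YYYYYYW
YGYYYGY

Answer: YYYYYYK
YYYYYYW
YYYYYYW
YYYYYYW
YGYYYGY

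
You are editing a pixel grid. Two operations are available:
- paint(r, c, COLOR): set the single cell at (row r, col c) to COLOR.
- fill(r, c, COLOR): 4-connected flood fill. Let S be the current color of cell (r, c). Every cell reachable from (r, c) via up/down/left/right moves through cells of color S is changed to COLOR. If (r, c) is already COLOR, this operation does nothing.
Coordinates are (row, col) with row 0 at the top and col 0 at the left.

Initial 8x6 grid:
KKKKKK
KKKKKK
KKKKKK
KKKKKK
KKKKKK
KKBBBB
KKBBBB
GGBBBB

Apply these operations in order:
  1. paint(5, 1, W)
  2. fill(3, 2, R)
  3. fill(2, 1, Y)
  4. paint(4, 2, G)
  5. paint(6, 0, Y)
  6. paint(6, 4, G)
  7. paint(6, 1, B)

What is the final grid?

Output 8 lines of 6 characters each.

Answer: YYYYYY
YYYYYY
YYYYYY
YYYYYY
YYGYYY
YWBBBB
YBBBGB
GGBBBB

Derivation:
After op 1 paint(5,1,W):
KKKKKK
KKKKKK
KKKKKK
KKKKKK
KKKKKK
KWBBBB
KKBBBB
GGBBBB
After op 2 fill(3,2,R) [33 cells changed]:
RRRRRR
RRRRRR
RRRRRR
RRRRRR
RRRRRR
RWBBBB
RRBBBB
GGBBBB
After op 3 fill(2,1,Y) [33 cells changed]:
YYYYYY
YYYYYY
YYYYYY
YYYYYY
YYYYYY
YWBBBB
YYBBBB
GGBBBB
After op 4 paint(4,2,G):
YYYYYY
YYYYYY
YYYYYY
YYYYYY
YYGYYY
YWBBBB
YYBBBB
GGBBBB
After op 5 paint(6,0,Y):
YYYYYY
YYYYYY
YYYYYY
YYYYYY
YYGYYY
YWBBBB
YYBBBB
GGBBBB
After op 6 paint(6,4,G):
YYYYYY
YYYYYY
YYYYYY
YYYYYY
YYGYYY
YWBBBB
YYBBGB
GGBBBB
After op 7 paint(6,1,B):
YYYYYY
YYYYYY
YYYYYY
YYYYYY
YYGYYY
YWBBBB
YBBBGB
GGBBBB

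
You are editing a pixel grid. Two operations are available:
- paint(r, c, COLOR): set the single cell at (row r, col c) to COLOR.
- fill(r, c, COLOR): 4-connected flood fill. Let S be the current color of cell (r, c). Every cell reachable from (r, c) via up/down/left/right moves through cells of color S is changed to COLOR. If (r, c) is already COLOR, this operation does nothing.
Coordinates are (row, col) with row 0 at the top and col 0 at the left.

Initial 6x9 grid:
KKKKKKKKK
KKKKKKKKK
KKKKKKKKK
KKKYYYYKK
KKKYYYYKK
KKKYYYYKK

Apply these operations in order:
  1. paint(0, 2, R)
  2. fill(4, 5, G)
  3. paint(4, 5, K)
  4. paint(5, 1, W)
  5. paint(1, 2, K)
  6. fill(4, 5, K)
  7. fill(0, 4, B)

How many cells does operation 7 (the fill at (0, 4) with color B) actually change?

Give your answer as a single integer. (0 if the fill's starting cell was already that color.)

Answer: 40

Derivation:
After op 1 paint(0,2,R):
KKRKKKKKK
KKKKKKKKK
KKKKKKKKK
KKKYYYYKK
KKKYYYYKK
KKKYYYYKK
After op 2 fill(4,5,G) [12 cells changed]:
KKRKKKKKK
KKKKKKKKK
KKKKKKKKK
KKKGGGGKK
KKKGGGGKK
KKKGGGGKK
After op 3 paint(4,5,K):
KKRKKKKKK
KKKKKKKKK
KKKKKKKKK
KKKGGGGKK
KKKGGKGKK
KKKGGGGKK
After op 4 paint(5,1,W):
KKRKKKKKK
KKKKKKKKK
KKKKKKKKK
KKKGGGGKK
KKKGGKGKK
KWKGGGGKK
After op 5 paint(1,2,K):
KKRKKKKKK
KKKKKKKKK
KKKKKKKKK
KKKGGGGKK
KKKGGKGKK
KWKGGGGKK
After op 6 fill(4,5,K) [0 cells changed]:
KKRKKKKKK
KKKKKKKKK
KKKKKKKKK
KKKGGGGKK
KKKGGKGKK
KWKGGGGKK
After op 7 fill(0,4,B) [40 cells changed]:
BBRBBBBBB
BBBBBBBBB
BBBBBBBBB
BBBGGGGBB
BBBGGKGBB
BWBGGGGBB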